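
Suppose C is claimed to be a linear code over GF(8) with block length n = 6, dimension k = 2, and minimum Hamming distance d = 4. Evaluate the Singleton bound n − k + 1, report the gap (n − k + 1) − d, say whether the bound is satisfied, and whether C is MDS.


Singleton RHS = n − k + 1 = 5, slack = 1, bound satisfied, not MDS.

Singleton bound: d ≤ n − k + 1.
Here n = 6, k = 2, so n − k + 1 = 5.
Given d = 4, check d ≤ 5: YES.
Slack = (n − k + 1) − d = 1.
The code is NOT MDS (slack = 1 > 0).
Description: the claimed parameters are [6, 2, 4]_8; such a code would be non-MDS.


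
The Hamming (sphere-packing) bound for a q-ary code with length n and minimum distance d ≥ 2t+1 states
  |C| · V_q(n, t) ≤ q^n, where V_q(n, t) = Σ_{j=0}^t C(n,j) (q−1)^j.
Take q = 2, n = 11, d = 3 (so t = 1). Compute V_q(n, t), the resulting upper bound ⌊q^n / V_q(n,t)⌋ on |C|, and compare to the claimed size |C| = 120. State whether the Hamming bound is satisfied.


V_q(n, t) = 12, q^n = 2048, Hamming bound = 170, |C| = 120 ≤ bound (satisfied).

Step 1: Compute V_q(n, t) = Σ_{j=0}^1 C(n, j) (q−1)^j.
  j = 0: C(11,0)·(1)^0 = 1·1 = 1.
  j = 1: C(11,1)·(1)^1 = 11·1 = 11.
  V_q(n, t) = 1 + 11 = 12.
Step 2: q^n = 2^11 = 2048.
Step 3: Hamming bound ⌊q^n / V_q(n,t)⌋ = ⌊2048/12⌋ = 170.
Step 4: Compare |C| = 120 to 170: satisfied.
The claimed |C| lies below the Hamming bound.


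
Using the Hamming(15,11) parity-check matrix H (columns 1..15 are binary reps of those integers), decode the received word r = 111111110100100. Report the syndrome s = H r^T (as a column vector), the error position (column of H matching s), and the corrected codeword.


s = (1, 1, 1, 1)^T, error position = 15, corrected codeword c = 111111110100101

Compute s = H r^T mod 2 one row at a time:
  s_1 = 1 + 0 + 1 + 0 + 0 + 1 + 0 + 0 = 3 ≡ 1 (mod 2).
  s_2 = 1 + 1 + 1 + 1 + 0 + 1 + 0 + 0 = 5 ≡ 1 (mod 2).
  s_3 = 1 + 1 + 1 + 1 + 1 + 0 + 0 + 0 = 5 ≡ 1 (mod 2).
  s_4 = 1 + 1 + 1 + 1 + 0 + 0 + 1 + 0 = 5 ≡ 1 (mod 2).
s = (1, 1, 1, 1)^T — this equals column 15 of H (binary 1111), so error is at position 15.
Correct: flip bit 15 of r = 111111110100100 to get c = 111111110100101.


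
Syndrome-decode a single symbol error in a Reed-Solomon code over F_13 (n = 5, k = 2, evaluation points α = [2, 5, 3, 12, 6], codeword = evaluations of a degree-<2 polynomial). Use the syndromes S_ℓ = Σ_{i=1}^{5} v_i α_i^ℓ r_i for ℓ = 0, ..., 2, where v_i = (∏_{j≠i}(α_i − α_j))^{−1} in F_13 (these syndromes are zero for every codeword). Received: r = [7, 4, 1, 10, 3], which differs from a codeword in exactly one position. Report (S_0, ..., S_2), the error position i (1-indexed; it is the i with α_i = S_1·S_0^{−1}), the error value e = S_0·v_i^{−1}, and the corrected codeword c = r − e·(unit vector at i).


S = (9, 1, 3), error at position 3, error magnitude e = 8, c = [7, 4, 6, 10, 3].

Step 1: column multipliers v_i = (∏_{j≠i}(α_i − α_j))^{−1} mod 13.
  i = 1 (α = 2): (2−5)(2−3)(2−12)(2−6) = (−3)·(−1)·(−10)·(−4) = 120 ≡ 3, so v_1 = 3^{−1} = 9 (mod 13).
  i = 2 (α = 5): (5−2)(5−3)(5−12)(5−6) = 3·2·(−7)·(−1) = 42 ≡ 3, so v_2 = 3^{−1} = 9 (mod 13).
  i = 3 (α = 3): (3−2)(3−5)(3−12)(3−6) = 1·(−2)·(−9)·(−3) = −54 ≡ 11, so v_3 = 11^{−1} = 6 (mod 13).
  i = 4 (α = 12): (12−2)(12−5)(12−3)(12−6) = 10·7·9·6 = 3780 ≡ 10, so v_4 = 10^{−1} = 4 (mod 13).
  i = 5 (α = 6): (6−2)(6−5)(6−3)(6−12) = 4·1·3·(−6) = −72 ≡ 6, so v_5 = 6^{−1} = 11 (mod 13).
  v = [9, 9, 6, 4, 11].
Step 2: syndromes of r = [7, 4, 1, 10, 3] (all sums mod 13).
  S_0 = Σ v_i r_i = 9·7 + 9·4 + 6·1 + 4·10 + 11·3 = 178 ≡ 9.
  S_1 = Σ v_i α_i r_i = 9·2·7 + 9·5·4 + 6·3·1 + 4·12·10 + 11·6·3 = 1002 ≡ 1.
  α_i^2 mod 13 = [4, 12, 9, 1, 10].
  S_2 = Σ v_i α_i^2 r_i = 9·4·7 + 9·12·4 + 6·9·1 + 4·1·10 + 11·10·3 = 1108 ≡ 3.
  S = (9, 1, 3) ≠ 0, so r is not a codeword (an error is present).
Step 3: locate the error. For a single error e at position i, S_ℓ = v_i·e·α_i^ℓ, so α_err = S_1/S_0.
  S_0^{−1} = 9^{−1} = 3 (mod 13), so α_err = 1·3 = 3 ≡ 3 = α_3. Error position i = 3.
  Consistency check: S_2/S_1 = 3·1 = 3 ≡ 3 = α_err ✓ (single-error assumption holds).
Step 4: error magnitude e = S_0/v_3 = S_0·∏_{j≠3}(α_3 − α_j) = 9·11 = 99 ≡ 8 (mod 13).
Step 5: correct position 3: c_3 = r_3 − e = 1 − 8 ≡ 6 (mod 13). Hence c = [7, 4, 6, 10, 3].
  Check: interpolating c through the α_i gives m(x) = 9 + 12·x (degree < 2) with m(α_i) = c_i for every i, so c is indeed a codeword.


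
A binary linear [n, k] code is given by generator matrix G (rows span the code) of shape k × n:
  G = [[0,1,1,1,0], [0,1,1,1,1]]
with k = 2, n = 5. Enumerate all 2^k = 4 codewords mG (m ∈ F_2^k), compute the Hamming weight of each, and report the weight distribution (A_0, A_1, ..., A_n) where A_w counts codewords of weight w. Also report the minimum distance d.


Weight distribution: A_0 = 1, A_1 = 1, A_3 = 1, A_4 = 1. Minimum distance d = 1.

Enumerate all 2^2 = 4 messages m ∈ F_2^2.
For each, compute codeword c = mG in F_2^5, then tally its weight.
  m = 00 → c = 00000, weight = 0.
  m = 10 → c = 01110, weight = 3.
  m = 01 → c = 01111, weight = 4.
  m = 11 → c = 00001, weight = 1.
Tally weights:
  weight 0: 1 codewords.
  weight 1: 1 codewords.
  weight 3: 1 codewords.
  weight 4: 1 codewords.
Minimum distance d = smallest w > 0 with A_w > 0 = 1.
Sanity: Σ A_w = 4 = 2^2 = 4 ✓.


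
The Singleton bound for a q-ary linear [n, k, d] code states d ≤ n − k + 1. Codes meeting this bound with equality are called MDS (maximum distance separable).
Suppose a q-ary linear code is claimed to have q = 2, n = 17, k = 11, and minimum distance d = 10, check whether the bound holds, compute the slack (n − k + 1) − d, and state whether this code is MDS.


Singleton RHS = n − k + 1 = 7, slack = -3, bound violated (no such code; not MDS).

Singleton bound: d ≤ n − k + 1.
Here n = 17, k = 11, so n − k + 1 = 7.
Given d = 10, check d ≤ 7: NO.
Slack = (n − k + 1) − d = -3.
The slack is negative: d = 10 exceeds n − k + 1 = 7 by 3, so the Singleton bound is violated and no linear [17, 11, 10]_2 code can exist. In particular it is not MDS (MDS requires d = n − k + 1 exactly).
Description: the claimed parameters are [17, 11, 10]_2; such a code would be impossible (violates the Singleton bound).


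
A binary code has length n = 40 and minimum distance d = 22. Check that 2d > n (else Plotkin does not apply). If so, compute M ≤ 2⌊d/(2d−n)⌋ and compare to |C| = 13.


Plotkin bound M ≤ 10; given |C| = 13 > bound (violated).

Check applicability: 2d = 44, n = 40.
2d − n = 4 > 0, so Plotkin applies.
Compute d/(2d−n) = 22/4 ≈ 5.5000.
⌊d/(2d−n)⌋ = 5.
Plotkin bound: M ≤ 2·5 = 10.
Given |C| = 13, check: VIOLATED.
This |C| is above the Plotkin bound, so no binary code with n = 40, d = 22 and 13 codewords exists.


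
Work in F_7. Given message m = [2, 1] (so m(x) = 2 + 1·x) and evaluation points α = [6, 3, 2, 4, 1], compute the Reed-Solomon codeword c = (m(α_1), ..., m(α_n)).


c = [1, 5, 4, 6, 3]

Message polynomial: m(x) = 2 + 1·x (mod 7).
For each evaluation point α_i, compute m(α_i) mod 7:
  α_1 = 6: Horner steps 1 → 1, so m(6) = 1.
  α_2 = 3: Horner steps 1 → 5, so m(3) = 5.
  α_3 = 2: Horner steps 1 → 4, so m(2) = 4.
  α_4 = 4: Horner steps 1 → 6, so m(4) = 6.
  α_5 = 1: Horner steps 1 → 3, so m(1) = 3.
Codeword c = [1, 5, 4, 6, 3] ∈ F_7^5.


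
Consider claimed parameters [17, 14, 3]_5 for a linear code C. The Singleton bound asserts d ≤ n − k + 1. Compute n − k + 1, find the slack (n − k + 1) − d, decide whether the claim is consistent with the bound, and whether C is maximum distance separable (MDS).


Singleton RHS = n − k + 1 = 4, slack = 1, bound satisfied, not MDS.

Singleton bound: d ≤ n − k + 1.
Here n = 17, k = 14, so n − k + 1 = 4.
Given d = 3, check d ≤ 4: YES.
Slack = (n − k + 1) − d = 1.
The code is NOT MDS (slack = 1 > 0).
Description: the claimed parameters are [17, 14, 3]_5; such a code would be non-MDS.


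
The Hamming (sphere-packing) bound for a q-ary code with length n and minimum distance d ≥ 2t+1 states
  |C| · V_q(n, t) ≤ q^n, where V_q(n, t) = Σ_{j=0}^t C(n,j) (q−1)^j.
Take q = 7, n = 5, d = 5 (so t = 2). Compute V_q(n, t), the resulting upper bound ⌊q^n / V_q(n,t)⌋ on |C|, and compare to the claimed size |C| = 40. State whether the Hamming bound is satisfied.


V_q(n, t) = 391, q^n = 16807, Hamming bound = 42, |C| = 40 ≤ bound (satisfied).

Step 1: Compute V_q(n, t) = Σ_{j=0}^2 C(n, j) (q−1)^j.
  j = 0: C(5,0)·(6)^0 = 1·1 = 1.
  j = 1: C(5,1)·(6)^1 = 5·6 = 30.
  j = 2: C(5,2)·(6)^2 = 10·36 = 360.
  V_q(n, t) = 1 + 30 + 360 = 391.
Step 2: q^n = 7^5 = 16807.
Step 3: Hamming bound ⌊q^n / V_q(n,t)⌋ = ⌊16807/391⌋ = 42.
Step 4: Compare |C| = 40 to 42: satisfied.
The claimed |C| lies below the Hamming bound.


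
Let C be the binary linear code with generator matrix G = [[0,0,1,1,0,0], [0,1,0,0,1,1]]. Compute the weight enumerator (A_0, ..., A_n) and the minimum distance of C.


Weight distribution: A_0 = 1, A_2 = 1, A_3 = 1, A_5 = 1. Minimum distance d = 2.

Enumerate all 2^2 = 4 messages m ∈ F_2^2.
For each, compute codeword c = mG in F_2^6, then tally its weight.
  m = 00 → c = 000000, weight = 0.
  m = 10 → c = 001100, weight = 2.
  m = 01 → c = 010011, weight = 3.
  m = 11 → c = 011111, weight = 5.
Tally weights:
  weight 0: 1 codewords.
  weight 2: 1 codewords.
  weight 3: 1 codewords.
  weight 5: 1 codewords.
Minimum distance d = smallest w > 0 with A_w > 0 = 2.
Sanity: Σ A_w = 4 = 2^2 = 4 ✓.


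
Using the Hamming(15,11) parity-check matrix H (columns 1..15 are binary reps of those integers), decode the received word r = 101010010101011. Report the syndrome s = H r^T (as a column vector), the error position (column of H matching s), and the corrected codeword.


s = (1, 0, 0, 0)^T, error position = 8, corrected codeword c = 101010000101011

Compute s = H r^T mod 2 one row at a time:
  s_1 = 1 + 0 + 1 + 0 + 1 + 0 + 1 + 1 = 5 ≡ 1 (mod 2).
  s_2 = 0 + 1 + 0 + 0 + 1 + 0 + 1 + 1 = 4 ≡ 0 (mod 2).
  s_3 = 0 + 1 + 0 + 0 + 1 + 0 + 1 + 1 = 4 ≡ 0 (mod 2).
  s_4 = 1 + 1 + 1 + 0 + 0 + 0 + 0 + 1 = 4 ≡ 0 (mod 2).
s = (1, 0, 0, 0)^T — this equals column 8 of H (binary 1000), so error is at position 8.
Correct: flip bit 8 of r = 101010010101011 to get c = 101010000101011.


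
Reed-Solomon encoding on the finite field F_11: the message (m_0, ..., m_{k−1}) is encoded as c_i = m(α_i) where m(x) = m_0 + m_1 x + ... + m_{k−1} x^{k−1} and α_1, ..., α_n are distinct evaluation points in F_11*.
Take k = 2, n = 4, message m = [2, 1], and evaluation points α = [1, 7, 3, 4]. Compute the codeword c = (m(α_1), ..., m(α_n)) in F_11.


c = [3, 9, 5, 6]

Message polynomial: m(x) = 2 + 1·x (mod 11).
For each evaluation point α_i, compute m(α_i) mod 11:
  α_1 = 1: Horner steps 1 → 3, so m(1) = 3.
  α_2 = 7: Horner steps 1 → 9, so m(7) = 9.
  α_3 = 3: Horner steps 1 → 5, so m(3) = 5.
  α_4 = 4: Horner steps 1 → 6, so m(4) = 6.
Codeword c = [3, 9, 5, 6] ∈ F_11^4.


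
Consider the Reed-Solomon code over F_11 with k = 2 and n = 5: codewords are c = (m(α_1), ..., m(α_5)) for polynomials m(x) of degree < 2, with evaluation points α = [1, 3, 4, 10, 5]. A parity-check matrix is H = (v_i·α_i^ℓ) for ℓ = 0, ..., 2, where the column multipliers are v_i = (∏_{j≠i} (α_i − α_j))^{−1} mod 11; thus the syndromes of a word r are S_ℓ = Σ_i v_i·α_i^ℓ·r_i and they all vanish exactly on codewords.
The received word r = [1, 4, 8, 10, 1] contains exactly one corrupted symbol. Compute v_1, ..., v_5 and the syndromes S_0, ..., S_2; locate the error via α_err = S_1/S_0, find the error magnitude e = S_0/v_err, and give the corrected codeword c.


S = (7, 7, 7), error at position 1, error magnitude e = 5, c = [7, 4, 8, 10, 1].

Step 1: column multipliers v_i = (∏_{j≠i}(α_i − α_j))^{−1} mod 11.
  i = 1 (α = 1): (1−3)(1−4)(1−10)(1−5) = (−2)·(−3)·(−9)·(−4) = 216 ≡ 7, so v_1 = 7^{−1} = 8 (mod 11).
  i = 2 (α = 3): (3−1)(3−4)(3−10)(3−5) = 2·(−1)·(−7)·(−2) = −28 ≡ 5, so v_2 = 5^{−1} = 9 (mod 11).
  i = 3 (α = 4): (4−1)(4−3)(4−10)(4−5) = 3·1·(−6)·(−1) = 18 ≡ 7, so v_3 = 7^{−1} = 8 (mod 11).
  i = 4 (α = 10): (10−1)(10−3)(10−4)(10−5) = 9·7·6·5 = 1890 ≡ 9, so v_4 = 9^{−1} = 5 (mod 11).
  i = 5 (α = 5): (5−1)(5−3)(5−4)(5−10) = 4·2·1·(−5) = −40 ≡ 4, so v_5 = 4^{−1} = 3 (mod 11).
  v = [8, 9, 8, 5, 3].
Step 2: syndromes of r = [1, 4, 8, 10, 1] (all sums mod 11).
  S_0 = Σ v_i r_i = 8·1 + 9·4 + 8·8 + 5·10 + 3·1 = 161 ≡ 7.
  S_1 = Σ v_i α_i r_i = 8·1·1 + 9·3·4 + 8·4·8 + 5·10·10 + 3·5·1 = 887 ≡ 7.
  α_i^2 mod 11 = [1, 9, 5, 1, 3].
  S_2 = Σ v_i α_i^2 r_i = 8·1·1 + 9·9·4 + 8·5·8 + 5·1·10 + 3·3·1 = 711 ≡ 7.
  S = (7, 7, 7) ≠ 0, so r is not a codeword (an error is present).
Step 3: locate the error. For a single error e at position i, S_ℓ = v_i·e·α_i^ℓ, so α_err = S_1/S_0.
  S_0^{−1} = 7^{−1} = 8 (mod 11), so α_err = 7·8 = 56 ≡ 1 = α_1. Error position i = 1.
  Consistency check: S_2/S_1 = 7·8 = 56 ≡ 1 = α_err ✓ (single-error assumption holds).
Step 4: error magnitude e = S_0/v_1 = S_0·∏_{j≠1}(α_1 − α_j) = 7·7 = 49 ≡ 5 (mod 11).
Step 5: correct position 1: c_1 = r_1 − e = 1 − 5 ≡ 7 (mod 11). Hence c = [7, 4, 8, 10, 1].
  Check: interpolating c through the α_i gives m(x) = 3 + 4·x (degree < 2) with m(α_i) = c_i for every i, so c is indeed a codeword.


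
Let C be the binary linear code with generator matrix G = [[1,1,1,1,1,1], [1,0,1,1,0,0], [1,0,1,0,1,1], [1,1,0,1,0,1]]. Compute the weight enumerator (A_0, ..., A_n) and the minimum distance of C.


Weight distribution: A_0 = 1, A_2 = 3, A_3 = 8, A_4 = 3, A_6 = 1. Minimum distance d = 2.

Enumerate all 2^4 = 16 messages m ∈ F_2^4.
For each, compute codeword c = mG in F_2^6, then tally its weight.
  m = 0000 → c = 000000, weight = 0.
  m = 1000 → c = 111111, weight = 6.
  m = 0100 → c = 101100, weight = 3.
  m = 1100 → c = 010011, weight = 3.
  m = 0010 → c = 101011, weight = 4.
  m = 1010 → c = 010100, weight = 2.
  m = 0110 → c = 000111, weight = 3.
  m = 1110 → c = 111000, weight = 3.
  m = 0001 → c = 110101, weight = 4.
  m = 1001 → c = 001010, weight = 2.
  m = 0101 → c = 011001, weight = 3.
  m = 1101 → c = 100110, weight = 3.
  m = 0011 → c = 011110, weight = 4.
  m = 1011 → c = 100001, weight = 2.
  m = 0111 → c = 110010, weight = 3.
  m = 1111 → c = 001101, weight = 3.
Tally weights:
  weight 0: 1 codewords.
  weight 2: 3 codewords.
  weight 3: 8 codewords.
  weight 4: 3 codewords.
  weight 6: 1 codewords.
Minimum distance d = smallest w > 0 with A_w > 0 = 2.
Sanity: Σ A_w = 16 = 2^4 = 16 ✓.


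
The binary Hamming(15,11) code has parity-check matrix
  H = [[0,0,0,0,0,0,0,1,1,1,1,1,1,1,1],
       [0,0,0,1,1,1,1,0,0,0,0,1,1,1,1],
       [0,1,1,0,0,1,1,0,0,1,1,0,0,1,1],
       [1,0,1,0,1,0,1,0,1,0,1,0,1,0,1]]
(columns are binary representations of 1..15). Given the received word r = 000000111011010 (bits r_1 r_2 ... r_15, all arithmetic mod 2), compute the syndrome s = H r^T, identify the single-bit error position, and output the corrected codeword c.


s = (1, 1, 1, 1)^T, error position = 15, corrected codeword c = 000000111011011

Compute s = H r^T mod 2 one row at a time:
  s_1 = 1 + 1 + 0 + 1 + 1 + 0 + 1 + 0 = 5 ≡ 1 (mod 2).
  s_2 = 0 + 0 + 0 + 1 + 1 + 0 + 1 + 0 = 3 ≡ 1 (mod 2).
  s_3 = 0 + 0 + 0 + 1 + 0 + 1 + 1 + 0 = 3 ≡ 1 (mod 2).
  s_4 = 0 + 0 + 0 + 1 + 1 + 1 + 0 + 0 = 3 ≡ 1 (mod 2).
s = (1, 1, 1, 1)^T — this equals column 15 of H (binary 1111), so error is at position 15.
Correct: flip bit 15 of r = 000000111011010 to get c = 000000111011011.


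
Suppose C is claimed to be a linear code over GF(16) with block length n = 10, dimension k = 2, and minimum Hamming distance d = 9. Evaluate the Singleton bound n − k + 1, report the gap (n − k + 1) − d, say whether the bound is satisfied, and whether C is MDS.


Singleton RHS = n − k + 1 = 9, slack = 0, bound satisfied, MDS.

Singleton bound: d ≤ n − k + 1.
Here n = 10, k = 2, so n − k + 1 = 9.
Given d = 9, check d ≤ 9: YES.
Slack = (n − k + 1) − d = 0.
The code is MDS (slack = 0).
Description: the claimed parameters are [10, 2, 9]_16; such a code would be MDS (meets Singleton bound).


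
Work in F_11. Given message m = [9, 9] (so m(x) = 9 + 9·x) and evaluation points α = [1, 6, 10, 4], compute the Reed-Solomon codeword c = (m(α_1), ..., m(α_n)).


c = [7, 8, 0, 1]

Message polynomial: m(x) = 9 + 9·x (mod 11).
For each evaluation point α_i, compute m(α_i) mod 11:
  α_1 = 1: Horner steps 9 → 7, so m(1) = 7.
  α_2 = 6: Horner steps 9 → 8, so m(6) = 8.
  α_3 = 10: Horner steps 9 → 0, so m(10) = 0.
  α_4 = 4: Horner steps 9 → 1, so m(4) = 1.
Codeword c = [7, 8, 0, 1] ∈ F_11^4.


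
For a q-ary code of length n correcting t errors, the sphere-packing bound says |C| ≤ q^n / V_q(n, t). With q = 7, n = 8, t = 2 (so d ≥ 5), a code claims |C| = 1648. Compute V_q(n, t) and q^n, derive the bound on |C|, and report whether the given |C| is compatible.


V_q(n, t) = 1057, q^n = 5764801, Hamming bound = 5453, |C| = 1648 ≤ bound (satisfied).

Step 1: Compute V_q(n, t) = Σ_{j=0}^2 C(n, j) (q−1)^j.
  j = 0: C(8,0)·(6)^0 = 1·1 = 1.
  j = 1: C(8,1)·(6)^1 = 8·6 = 48.
  j = 2: C(8,2)·(6)^2 = 28·36 = 1008.
  V_q(n, t) = 1 + 48 + 1008 = 1057.
Step 2: q^n = 7^8 = 5764801.
Step 3: Hamming bound ⌊q^n / V_q(n,t)⌋ = ⌊5764801/1057⌋ = 5453.
Step 4: Compare |C| = 1648 to 5453: satisfied.
The claimed |C| lies below the Hamming bound.


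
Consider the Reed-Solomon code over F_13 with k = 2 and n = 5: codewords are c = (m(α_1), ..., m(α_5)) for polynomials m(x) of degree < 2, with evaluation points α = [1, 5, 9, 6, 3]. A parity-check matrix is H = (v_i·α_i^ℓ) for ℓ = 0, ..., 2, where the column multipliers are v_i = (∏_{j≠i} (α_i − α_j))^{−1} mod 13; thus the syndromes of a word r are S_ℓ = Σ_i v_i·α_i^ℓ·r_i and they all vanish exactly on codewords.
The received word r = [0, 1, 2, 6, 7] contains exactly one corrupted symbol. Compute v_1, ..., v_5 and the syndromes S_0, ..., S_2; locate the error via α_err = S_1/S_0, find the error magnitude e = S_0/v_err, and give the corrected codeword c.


S = (3, 5, 4), error at position 4, error magnitude e = 8, c = [0, 1, 2, 11, 7].

Step 1: column multipliers v_i = (∏_{j≠i}(α_i − α_j))^{−1} mod 13.
  i = 1 (α = 1): (1−5)(1−9)(1−6)(1−3) = (−4)·(−8)·(−5)·(−2) = 320 ≡ 8, so v_1 = 8^{−1} = 5 (mod 13).
  i = 2 (α = 5): (5−1)(5−9)(5−6)(5−3) = 4·(−4)·(−1)·2 = 32 ≡ 6, so v_2 = 6^{−1} = 11 (mod 13).
  i = 3 (α = 9): (9−1)(9−5)(9−6)(9−3) = 8·4·3·6 = 576 ≡ 4, so v_3 = 4^{−1} = 10 (mod 13).
  i = 4 (α = 6): (6−1)(6−5)(6−9)(6−3) = 5·1·(−3)·3 = −45 ≡ 7, so v_4 = 7^{−1} = 2 (mod 13).
  i = 5 (α = 3): (3−1)(3−5)(3−9)(3−6) = 2·(−2)·(−6)·(−3) = −72 ≡ 6, so v_5 = 6^{−1} = 11 (mod 13).
  v = [5, 11, 10, 2, 11].
Step 2: syndromes of r = [0, 1, 2, 6, 7] (all sums mod 13).
  S_0 = Σ v_i r_i = 5·0 + 11·1 + 10·2 + 2·6 + 11·7 = 120 ≡ 3.
  S_1 = Σ v_i α_i r_i = 5·1·0 + 11·5·1 + 10·9·2 + 2·6·6 + 11·3·7 = 538 ≡ 5.
  α_i^2 mod 13 = [1, 12, 3, 10, 9].
  S_2 = Σ v_i α_i^2 r_i = 5·1·0 + 11·12·1 + 10·3·2 + 2·10·6 + 11·9·7 = 1005 ≡ 4.
  S = (3, 5, 4) ≠ 0, so r is not a codeword (an error is present).
Step 3: locate the error. For a single error e at position i, S_ℓ = v_i·e·α_i^ℓ, so α_err = S_1/S_0.
  S_0^{−1} = 3^{−1} = 9 (mod 13), so α_err = 5·9 = 45 ≡ 6 = α_4. Error position i = 4.
  Consistency check: S_2/S_1 = 4·8 = 32 ≡ 6 = α_err ✓ (single-error assumption holds).
Step 4: error magnitude e = S_0/v_4 = S_0·∏_{j≠4}(α_4 − α_j) = 3·7 = 21 ≡ 8 (mod 13).
Step 5: correct position 4: c_4 = r_4 − e = 6 − 8 ≡ 11 (mod 13). Hence c = [0, 1, 2, 11, 7].
  Check: interpolating c through the α_i gives m(x) = 3 + 10·x (degree < 2) with m(α_i) = c_i for every i, so c is indeed a codeword.


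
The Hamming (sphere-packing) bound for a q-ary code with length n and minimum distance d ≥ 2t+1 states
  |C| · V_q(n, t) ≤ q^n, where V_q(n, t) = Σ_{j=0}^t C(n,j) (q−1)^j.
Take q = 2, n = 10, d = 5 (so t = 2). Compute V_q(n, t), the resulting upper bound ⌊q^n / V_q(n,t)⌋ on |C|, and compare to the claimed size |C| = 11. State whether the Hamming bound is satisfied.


V_q(n, t) = 56, q^n = 1024, Hamming bound = 18, |C| = 11 ≤ bound (satisfied).

Step 1: Compute V_q(n, t) = Σ_{j=0}^2 C(n, j) (q−1)^j.
  j = 0: C(10,0)·(1)^0 = 1·1 = 1.
  j = 1: C(10,1)·(1)^1 = 10·1 = 10.
  j = 2: C(10,2)·(1)^2 = 45·1 = 45.
  V_q(n, t) = 1 + 10 + 45 = 56.
Step 2: q^n = 2^10 = 1024.
Step 3: Hamming bound ⌊q^n / V_q(n,t)⌋ = ⌊1024/56⌋ = 18.
Step 4: Compare |C| = 11 to 18: satisfied.
The claimed |C| lies below the Hamming bound.


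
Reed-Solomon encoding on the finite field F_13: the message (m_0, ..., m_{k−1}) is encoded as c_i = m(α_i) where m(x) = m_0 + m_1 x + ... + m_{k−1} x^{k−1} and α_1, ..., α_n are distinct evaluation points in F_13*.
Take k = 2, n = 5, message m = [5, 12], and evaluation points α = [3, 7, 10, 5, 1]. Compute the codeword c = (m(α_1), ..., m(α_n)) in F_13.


c = [2, 11, 8, 0, 4]

Message polynomial: m(x) = 5 + 12·x (mod 13).
For each evaluation point α_i, compute m(α_i) mod 13:
  α_1 = 3: Horner steps 12 → 2, so m(3) = 2.
  α_2 = 7: Horner steps 12 → 11, so m(7) = 11.
  α_3 = 10: Horner steps 12 → 8, so m(10) = 8.
  α_4 = 5: Horner steps 12 → 0, so m(5) = 0.
  α_5 = 1: Horner steps 12 → 4, so m(1) = 4.
Codeword c = [2, 11, 8, 0, 4] ∈ F_13^5.


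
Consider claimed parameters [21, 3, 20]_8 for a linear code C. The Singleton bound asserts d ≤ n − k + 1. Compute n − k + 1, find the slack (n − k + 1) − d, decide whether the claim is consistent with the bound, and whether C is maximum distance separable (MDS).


Singleton RHS = n − k + 1 = 19, slack = -1, bound violated (no such code; not MDS).

Singleton bound: d ≤ n − k + 1.
Here n = 21, k = 3, so n − k + 1 = 19.
Given d = 20, check d ≤ 19: NO.
Slack = (n − k + 1) − d = -1.
The slack is negative: d = 20 exceeds n − k + 1 = 19 by 1, so the Singleton bound is violated and no linear [21, 3, 20]_8 code can exist. In particular it is not MDS (MDS requires d = n − k + 1 exactly).
Description: the claimed parameters are [21, 3, 20]_8; such a code would be impossible (violates the Singleton bound).


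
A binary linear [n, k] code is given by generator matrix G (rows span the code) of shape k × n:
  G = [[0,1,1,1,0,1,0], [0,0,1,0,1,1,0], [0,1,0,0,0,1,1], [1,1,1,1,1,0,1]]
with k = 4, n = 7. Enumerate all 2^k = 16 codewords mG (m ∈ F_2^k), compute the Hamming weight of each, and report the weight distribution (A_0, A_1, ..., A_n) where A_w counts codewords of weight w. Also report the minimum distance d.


Weight distribution: A_0 = 1, A_2 = 1, A_3 = 6, A_4 = 5, A_5 = 2, A_6 = 1. Minimum distance d = 2.

Enumerate all 2^4 = 16 messages m ∈ F_2^4.
For each, compute codeword c = mG in F_2^7, then tally its weight.
  m = 0000 → c = 0000000, weight = 0.
  m = 1000 → c = 0111010, weight = 4.
  m = 0100 → c = 0010110, weight = 3.
  m = 1100 → c = 0101100, weight = 3.
  m = 0010 → c = 0100011, weight = 3.
  m = 1010 → c = 0011001, weight = 3.
  m = 0110 → c = 0110101, weight = 4.
  m = 1110 → c = 0001111, weight = 4.
  m = 0001 → c = 1111101, weight = 6.
  m = 1001 → c = 1000111, weight = 4.
  m = 0101 → c = 1101011, weight = 5.
  m = 1101 → c = 1010001, weight = 3.
  m = 0011 → c = 1011110, weight = 5.
  m = 1011 → c = 1100100, weight = 3.
  m = 0111 → c = 1001000, weight = 2.
  m = 1111 → c = 1110010, weight = 4.
Tally weights:
  weight 0: 1 codewords.
  weight 2: 1 codewords.
  weight 3: 6 codewords.
  weight 4: 5 codewords.
  weight 5: 2 codewords.
  weight 6: 1 codewords.
Minimum distance d = smallest w > 0 with A_w > 0 = 2.
Sanity: Σ A_w = 16 = 2^4 = 16 ✓.


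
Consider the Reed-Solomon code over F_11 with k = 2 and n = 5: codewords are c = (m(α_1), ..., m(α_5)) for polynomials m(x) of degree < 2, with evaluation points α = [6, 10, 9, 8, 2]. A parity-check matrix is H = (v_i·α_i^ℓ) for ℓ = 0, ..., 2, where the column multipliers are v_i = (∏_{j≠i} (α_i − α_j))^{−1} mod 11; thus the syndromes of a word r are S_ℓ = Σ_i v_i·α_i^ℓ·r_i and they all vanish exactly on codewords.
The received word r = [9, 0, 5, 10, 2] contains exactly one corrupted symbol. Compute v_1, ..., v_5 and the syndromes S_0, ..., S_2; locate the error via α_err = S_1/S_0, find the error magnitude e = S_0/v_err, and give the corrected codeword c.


S = (3, 6, 1), error at position 5, error magnitude e = 6, c = [9, 0, 5, 10, 7].

Step 1: column multipliers v_i = (∏_{j≠i}(α_i − α_j))^{−1} mod 11.
  i = 1 (α = 6): (6−10)(6−9)(6−8)(6−2) = (−4)·(−3)·(−2)·4 = −96 ≡ 3, so v_1 = 3^{−1} = 4 (mod 11).
  i = 2 (α = 10): (10−6)(10−9)(10−8)(10−2) = 4·1·2·8 = 64 ≡ 9, so v_2 = 9^{−1} = 5 (mod 11).
  i = 3 (α = 9): (9−6)(9−10)(9−8)(9−2) = 3·(−1)·1·7 = −21 ≡ 1, so v_3 = 1^{−1} = 1 (mod 11).
  i = 4 (α = 8): (8−6)(8−10)(8−9)(8−2) = 2·(−2)·(−1)·6 = 24 ≡ 2, so v_4 = 2^{−1} = 6 (mod 11).
  i = 5 (α = 2): (2−6)(2−10)(2−9)(2−8) = (−4)·(−8)·(−7)·(−6) = 1344 ≡ 2, so v_5 = 2^{−1} = 6 (mod 11).
  v = [4, 5, 1, 6, 6].
Step 2: syndromes of r = [9, 0, 5, 10, 2] (all sums mod 11).
  S_0 = Σ v_i r_i = 4·9 + 5·0 + 1·5 + 6·10 + 6·2 = 113 ≡ 3.
  S_1 = Σ v_i α_i r_i = 4·6·9 + 5·10·0 + 1·9·5 + 6·8·10 + 6·2·2 = 765 ≡ 6.
  α_i^2 mod 11 = [3, 1, 4, 9, 4].
  S_2 = Σ v_i α_i^2 r_i = 4·3·9 + 5·1·0 + 1·4·5 + 6·9·10 + 6·4·2 = 716 ≡ 1.
  S = (3, 6, 1) ≠ 0, so r is not a codeword (an error is present).
Step 3: locate the error. For a single error e at position i, S_ℓ = v_i·e·α_i^ℓ, so α_err = S_1/S_0.
  S_0^{−1} = 3^{−1} = 4 (mod 11), so α_err = 6·4 = 24 ≡ 2 = α_5. Error position i = 5.
  Consistency check: S_2/S_1 = 1·2 = 2 ≡ 2 = α_err ✓ (single-error assumption holds).
Step 4: error magnitude e = S_0/v_5 = S_0·∏_{j≠5}(α_5 − α_j) = 3·2 = 6 ≡ 6 (mod 11).
Step 5: correct position 5: c_5 = r_5 − e = 2 − 6 ≡ 7 (mod 11). Hence c = [9, 0, 5, 10, 7].
  Check: interpolating c through the α_i gives m(x) = 6 + 6·x (degree < 2) with m(α_i) = c_i for every i, so c is indeed a codeword.


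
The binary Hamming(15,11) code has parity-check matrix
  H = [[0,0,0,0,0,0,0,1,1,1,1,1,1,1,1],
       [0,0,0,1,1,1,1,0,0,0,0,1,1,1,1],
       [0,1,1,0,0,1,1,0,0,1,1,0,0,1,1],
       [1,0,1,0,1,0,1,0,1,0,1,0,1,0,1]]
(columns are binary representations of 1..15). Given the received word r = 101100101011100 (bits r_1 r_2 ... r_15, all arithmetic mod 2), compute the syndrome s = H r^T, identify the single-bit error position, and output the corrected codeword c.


s = (0, 0, 1, 0)^T, error position = 2, corrected codeword c = 111100101011100

Compute s = H r^T mod 2 one row at a time:
  s_1 = 0 + 1 + 0 + 1 + 1 + 1 + 0 + 0 = 4 ≡ 0 (mod 2).
  s_2 = 1 + 0 + 0 + 1 + 1 + 1 + 0 + 0 = 4 ≡ 0 (mod 2).
  s_3 = 0 + 1 + 0 + 1 + 0 + 1 + 0 + 0 = 3 ≡ 1 (mod 2).
  s_4 = 1 + 1 + 0 + 1 + 1 + 1 + 1 + 0 = 6 ≡ 0 (mod 2).
s = (0, 0, 1, 0)^T — this equals column 2 of H (binary 0010), so error is at position 2.
Correct: flip bit 2 of r = 101100101011100 to get c = 111100101011100.


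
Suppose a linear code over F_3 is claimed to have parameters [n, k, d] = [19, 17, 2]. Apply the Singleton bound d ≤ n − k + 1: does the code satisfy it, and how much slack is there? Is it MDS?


Singleton RHS = n − k + 1 = 3, slack = 1, bound satisfied, not MDS.

Singleton bound: d ≤ n − k + 1.
Here n = 19, k = 17, so n − k + 1 = 3.
Given d = 2, check d ≤ 3: YES.
Slack = (n − k + 1) − d = 1.
The code is NOT MDS (slack = 1 > 0).
Description: the claimed parameters are [19, 17, 2]_3; such a code would be non-MDS.


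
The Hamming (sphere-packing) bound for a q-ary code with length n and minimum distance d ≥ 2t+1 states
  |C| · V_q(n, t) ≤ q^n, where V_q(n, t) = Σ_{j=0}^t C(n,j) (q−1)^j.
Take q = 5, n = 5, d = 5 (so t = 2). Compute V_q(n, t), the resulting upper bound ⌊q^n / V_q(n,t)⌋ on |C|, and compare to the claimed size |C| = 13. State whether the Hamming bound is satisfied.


V_q(n, t) = 181, q^n = 3125, Hamming bound = 17, |C| = 13 ≤ bound (satisfied).

Step 1: Compute V_q(n, t) = Σ_{j=0}^2 C(n, j) (q−1)^j.
  j = 0: C(5,0)·(4)^0 = 1·1 = 1.
  j = 1: C(5,1)·(4)^1 = 5·4 = 20.
  j = 2: C(5,2)·(4)^2 = 10·16 = 160.
  V_q(n, t) = 1 + 20 + 160 = 181.
Step 2: q^n = 5^5 = 3125.
Step 3: Hamming bound ⌊q^n / V_q(n,t)⌋ = ⌊3125/181⌋ = 17.
Step 4: Compare |C| = 13 to 17: satisfied.
The claimed |C| lies below the Hamming bound.


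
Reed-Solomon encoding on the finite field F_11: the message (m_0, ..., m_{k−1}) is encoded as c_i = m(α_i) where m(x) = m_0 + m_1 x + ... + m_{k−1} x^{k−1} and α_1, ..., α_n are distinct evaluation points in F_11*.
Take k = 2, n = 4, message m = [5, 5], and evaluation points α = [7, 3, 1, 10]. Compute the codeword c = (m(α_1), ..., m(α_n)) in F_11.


c = [7, 9, 10, 0]

Message polynomial: m(x) = 5 + 5·x (mod 11).
For each evaluation point α_i, compute m(α_i) mod 11:
  α_1 = 7: Horner steps 5 → 7, so m(7) = 7.
  α_2 = 3: Horner steps 5 → 9, so m(3) = 9.
  α_3 = 1: Horner steps 5 → 10, so m(1) = 10.
  α_4 = 10: Horner steps 5 → 0, so m(10) = 0.
Codeword c = [7, 9, 10, 0] ∈ F_11^4.


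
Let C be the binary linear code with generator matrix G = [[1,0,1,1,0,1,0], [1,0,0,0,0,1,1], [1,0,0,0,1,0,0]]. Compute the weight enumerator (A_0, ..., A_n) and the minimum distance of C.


Weight distribution: A_0 = 1, A_2 = 1, A_3 = 3, A_4 = 2, A_5 = 1. Minimum distance d = 2.

Enumerate all 2^3 = 8 messages m ∈ F_2^3.
For each, compute codeword c = mG in F_2^7, then tally its weight.
  m = 000 → c = 0000000, weight = 0.
  m = 100 → c = 1011010, weight = 4.
  m = 010 → c = 1000011, weight = 3.
  m = 110 → c = 0011001, weight = 3.
  m = 001 → c = 1000100, weight = 2.
  m = 101 → c = 0011110, weight = 4.
  m = 011 → c = 0000111, weight = 3.
  m = 111 → c = 1011101, weight = 5.
Tally weights:
  weight 0: 1 codewords.
  weight 2: 1 codewords.
  weight 3: 3 codewords.
  weight 4: 2 codewords.
  weight 5: 1 codewords.
Minimum distance d = smallest w > 0 with A_w > 0 = 2.
Sanity: Σ A_w = 8 = 2^3 = 8 ✓.


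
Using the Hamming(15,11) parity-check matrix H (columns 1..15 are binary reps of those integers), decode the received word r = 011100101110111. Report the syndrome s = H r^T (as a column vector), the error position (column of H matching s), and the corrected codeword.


s = (0, 1, 1, 0)^T, error position = 6, corrected codeword c = 011101101110111

Compute s = H r^T mod 2 one row at a time:
  s_1 = 0 + 1 + 1 + 1 + 0 + 1 + 1 + 1 = 6 ≡ 0 (mod 2).
  s_2 = 1 + 0 + 0 + 1 + 0 + 1 + 1 + 1 = 5 ≡ 1 (mod 2).
  s_3 = 1 + 1 + 0 + 1 + 1 + 1 + 1 + 1 = 7 ≡ 1 (mod 2).
  s_4 = 0 + 1 + 0 + 1 + 1 + 1 + 1 + 1 = 6 ≡ 0 (mod 2).
s = (0, 1, 1, 0)^T — this equals column 6 of H (binary 0110), so error is at position 6.
Correct: flip bit 6 of r = 011100101110111 to get c = 011101101110111.


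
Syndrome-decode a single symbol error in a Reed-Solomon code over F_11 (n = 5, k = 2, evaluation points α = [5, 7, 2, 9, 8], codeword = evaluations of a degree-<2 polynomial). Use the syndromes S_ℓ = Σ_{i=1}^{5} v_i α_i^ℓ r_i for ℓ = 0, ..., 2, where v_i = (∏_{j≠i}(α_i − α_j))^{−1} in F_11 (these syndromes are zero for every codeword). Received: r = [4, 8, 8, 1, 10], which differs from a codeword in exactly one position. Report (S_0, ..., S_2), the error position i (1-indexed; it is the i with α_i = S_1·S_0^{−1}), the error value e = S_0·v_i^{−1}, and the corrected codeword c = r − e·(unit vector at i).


S = (7, 3, 6), error at position 3, error magnitude e = 10, c = [4, 8, 9, 1, 10].

Step 1: column multipliers v_i = (∏_{j≠i}(α_i − α_j))^{−1} mod 11.
  i = 1 (α = 5): (5−7)(5−2)(5−9)(5−8) = (−2)·3·(−4)·(−3) = −72 ≡ 5, so v_1 = 5^{−1} = 9 (mod 11).
  i = 2 (α = 7): (7−5)(7−2)(7−9)(7−8) = 2·5·(−2)·(−1) = 20 ≡ 9, so v_2 = 9^{−1} = 5 (mod 11).
  i = 3 (α = 2): (2−5)(2−7)(2−9)(2−8) = (−3)·(−5)·(−7)·(−6) = 630 ≡ 3, so v_3 = 3^{−1} = 4 (mod 11).
  i = 4 (α = 9): (9−5)(9−7)(9−2)(9−8) = 4·2·7·1 = 56 ≡ 1, so v_4 = 1^{−1} = 1 (mod 11).
  i = 5 (α = 8): (8−5)(8−7)(8−2)(8−9) = 3·1·6·(−1) = −18 ≡ 4, so v_5 = 4^{−1} = 3 (mod 11).
  v = [9, 5, 4, 1, 3].
Step 2: syndromes of r = [4, 8, 8, 1, 10] (all sums mod 11).
  S_0 = Σ v_i r_i = 9·4 + 5·8 + 4·8 + 1·1 + 3·10 = 139 ≡ 7.
  S_1 = Σ v_i α_i r_i = 9·5·4 + 5·7·8 + 4·2·8 + 1·9·1 + 3·8·10 = 773 ≡ 3.
  α_i^2 mod 11 = [3, 5, 4, 4, 9].
  S_2 = Σ v_i α_i^2 r_i = 9·3·4 + 5·5·8 + 4·4·8 + 1·4·1 + 3·9·10 = 710 ≡ 6.
  S = (7, 3, 6) ≠ 0, so r is not a codeword (an error is present).
Step 3: locate the error. For a single error e at position i, S_ℓ = v_i·e·α_i^ℓ, so α_err = S_1/S_0.
  S_0^{−1} = 7^{−1} = 8 (mod 11), so α_err = 3·8 = 24 ≡ 2 = α_3. Error position i = 3.
  Consistency check: S_2/S_1 = 6·4 = 24 ≡ 2 = α_err ✓ (single-error assumption holds).
Step 4: error magnitude e = S_0/v_3 = S_0·∏_{j≠3}(α_3 − α_j) = 7·3 = 21 ≡ 10 (mod 11).
Step 5: correct position 3: c_3 = r_3 − e = 8 − 10 ≡ 9 (mod 11). Hence c = [4, 8, 9, 1, 10].
  Check: interpolating c through the α_i gives m(x) = 5 + 2·x (degree < 2) with m(α_i) = c_i for every i, so c is indeed a codeword.


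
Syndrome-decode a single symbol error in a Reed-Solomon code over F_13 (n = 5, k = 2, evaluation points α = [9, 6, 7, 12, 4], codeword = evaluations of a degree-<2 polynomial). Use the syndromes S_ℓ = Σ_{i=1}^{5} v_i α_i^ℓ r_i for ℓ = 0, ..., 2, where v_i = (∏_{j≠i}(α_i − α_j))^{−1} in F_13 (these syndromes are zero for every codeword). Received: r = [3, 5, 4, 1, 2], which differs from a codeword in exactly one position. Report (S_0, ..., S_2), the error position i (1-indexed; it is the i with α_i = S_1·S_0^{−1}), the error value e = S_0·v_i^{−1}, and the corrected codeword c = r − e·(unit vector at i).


S = (1, 7, 10), error at position 3, error magnitude e = 4, c = [3, 5, 0, 1, 2].

Step 1: column multipliers v_i = (∏_{j≠i}(α_i − α_j))^{−1} mod 13.
  i = 1 (α = 9): (9−6)(9−7)(9−12)(9−4) = 3·2·(−3)·5 = −90 ≡ 1, so v_1 = 1^{−1} = 1 (mod 13).
  i = 2 (α = 6): (6−9)(6−7)(6−12)(6−4) = (−3)·(−1)·(−6)·2 = −36 ≡ 3, so v_2 = 3^{−1} = 9 (mod 13).
  i = 3 (α = 7): (7−9)(7−6)(7−12)(7−4) = (−2)·1·(−5)·3 = 30 ≡ 4, so v_3 = 4^{−1} = 10 (mod 13).
  i = 4 (α = 12): (12−9)(12−6)(12−7)(12−4) = 3·6·5·8 = 720 ≡ 5, so v_4 = 5^{−1} = 8 (mod 13).
  i = 5 (α = 4): (4−9)(4−6)(4−7)(4−12) = (−5)·(−2)·(−3)·(−8) = 240 ≡ 6, so v_5 = 6^{−1} = 11 (mod 13).
  v = [1, 9, 10, 8, 11].
Step 2: syndromes of r = [3, 5, 4, 1, 2] (all sums mod 13).
  S_0 = Σ v_i r_i = 1·3 + 9·5 + 10·4 + 8·1 + 11·2 = 118 ≡ 1.
  S_1 = Σ v_i α_i r_i = 1·9·3 + 9·6·5 + 10·7·4 + 8·12·1 + 11·4·2 = 761 ≡ 7.
  α_i^2 mod 13 = [3, 10, 10, 1, 3].
  S_2 = Σ v_i α_i^2 r_i = 1·3·3 + 9·10·5 + 10·10·4 + 8·1·1 + 11·3·2 = 933 ≡ 10.
  S = (1, 7, 10) ≠ 0, so r is not a codeword (an error is present).
Step 3: locate the error. For a single error e at position i, S_ℓ = v_i·e·α_i^ℓ, so α_err = S_1/S_0.
  S_0^{−1} = 1^{−1} = 1 (mod 13), so α_err = 7·1 = 7 ≡ 7 = α_3. Error position i = 3.
  Consistency check: S_2/S_1 = 10·2 = 20 ≡ 7 = α_err ✓ (single-error assumption holds).
Step 4: error magnitude e = S_0/v_3 = S_0·∏_{j≠3}(α_3 − α_j) = 1·4 = 4 ≡ 4 (mod 13).
Step 5: correct position 3: c_3 = r_3 − e = 4 − 4 ≡ 0 (mod 13). Hence c = [3, 5, 0, 1, 2].
  Check: interpolating c through the α_i gives m(x) = 9 + 8·x (degree < 2) with m(α_i) = c_i for every i, so c is indeed a codeword.


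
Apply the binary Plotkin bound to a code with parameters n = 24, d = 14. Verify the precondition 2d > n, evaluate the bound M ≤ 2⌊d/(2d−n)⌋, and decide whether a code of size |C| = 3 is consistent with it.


Plotkin bound M ≤ 6; given |C| = 3 ≤ bound (satisfied).

Check applicability: 2d = 28, n = 24.
2d − n = 4 > 0, so Plotkin applies.
Compute d/(2d−n) = 14/4 ≈ 3.5000.
⌊d/(2d−n)⌋ = 3.
Plotkin bound: M ≤ 2·3 = 6.
Given |C| = 3, check: satisfied.
This |C| is below the Plotkin bound.


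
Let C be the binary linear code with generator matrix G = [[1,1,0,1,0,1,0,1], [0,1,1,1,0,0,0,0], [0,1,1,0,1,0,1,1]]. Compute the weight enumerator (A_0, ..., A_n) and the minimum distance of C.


Weight distribution: A_0 = 1, A_3 = 1, A_4 = 2, A_5 = 3, A_6 = 1. Minimum distance d = 3.

Enumerate all 2^3 = 8 messages m ∈ F_2^3.
For each, compute codeword c = mG in F_2^8, then tally its weight.
  m = 000 → c = 00000000, weight = 0.
  m = 100 → c = 11010101, weight = 5.
  m = 010 → c = 01110000, weight = 3.
  m = 110 → c = 10100101, weight = 4.
  m = 001 → c = 01101011, weight = 5.
  m = 101 → c = 10111110, weight = 6.
  m = 011 → c = 00011011, weight = 4.
  m = 111 → c = 11001110, weight = 5.
Tally weights:
  weight 0: 1 codewords.
  weight 3: 1 codewords.
  weight 4: 2 codewords.
  weight 5: 3 codewords.
  weight 6: 1 codewords.
Minimum distance d = smallest w > 0 with A_w > 0 = 3.
Sanity: Σ A_w = 8 = 2^3 = 8 ✓.


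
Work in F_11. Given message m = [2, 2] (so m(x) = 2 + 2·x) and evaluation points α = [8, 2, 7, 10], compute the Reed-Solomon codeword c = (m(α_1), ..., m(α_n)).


c = [7, 6, 5, 0]

Message polynomial: m(x) = 2 + 2·x (mod 11).
For each evaluation point α_i, compute m(α_i) mod 11:
  α_1 = 8: Horner steps 2 → 7, so m(8) = 7.
  α_2 = 2: Horner steps 2 → 6, so m(2) = 6.
  α_3 = 7: Horner steps 2 → 5, so m(7) = 5.
  α_4 = 10: Horner steps 2 → 0, so m(10) = 0.
Codeword c = [7, 6, 5, 0] ∈ F_11^4.


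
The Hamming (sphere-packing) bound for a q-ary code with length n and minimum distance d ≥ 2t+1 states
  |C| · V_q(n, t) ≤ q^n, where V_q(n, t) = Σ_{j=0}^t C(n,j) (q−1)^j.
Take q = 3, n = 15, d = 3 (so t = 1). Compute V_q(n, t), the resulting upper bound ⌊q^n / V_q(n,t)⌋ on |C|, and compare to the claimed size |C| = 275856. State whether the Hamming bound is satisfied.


V_q(n, t) = 31, q^n = 14348907, Hamming bound = 462867, |C| = 275856 ≤ bound (satisfied).

Step 1: Compute V_q(n, t) = Σ_{j=0}^1 C(n, j) (q−1)^j.
  j = 0: C(15,0)·(2)^0 = 1·1 = 1.
  j = 1: C(15,1)·(2)^1 = 15·2 = 30.
  V_q(n, t) = 1 + 30 = 31.
Step 2: q^n = 3^15 = 14348907.
Step 3: Hamming bound ⌊q^n / V_q(n,t)⌋ = ⌊14348907/31⌋ = 462867.
Step 4: Compare |C| = 275856 to 462867: satisfied.
The claimed |C| lies below the Hamming bound.


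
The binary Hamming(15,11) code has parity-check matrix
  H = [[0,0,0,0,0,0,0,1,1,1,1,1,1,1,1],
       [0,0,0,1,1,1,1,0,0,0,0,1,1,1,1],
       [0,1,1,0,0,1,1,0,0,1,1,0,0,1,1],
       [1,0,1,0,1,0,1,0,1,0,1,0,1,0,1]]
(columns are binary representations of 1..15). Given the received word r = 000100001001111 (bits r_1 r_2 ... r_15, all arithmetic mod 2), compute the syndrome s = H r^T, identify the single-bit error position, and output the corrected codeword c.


s = (1, 1, 0, 1)^T, error position = 13, corrected codeword c = 000100001001011

Compute s = H r^T mod 2 one row at a time:
  s_1 = 0 + 1 + 0 + 0 + 1 + 1 + 1 + 1 = 5 ≡ 1 (mod 2).
  s_2 = 1 + 0 + 0 + 0 + 1 + 1 + 1 + 1 = 5 ≡ 1 (mod 2).
  s_3 = 0 + 0 + 0 + 0 + 0 + 0 + 1 + 1 = 2 ≡ 0 (mod 2).
  s_4 = 0 + 0 + 0 + 0 + 1 + 0 + 1 + 1 = 3 ≡ 1 (mod 2).
s = (1, 1, 0, 1)^T — this equals column 13 of H (binary 1101), so error is at position 13.
Correct: flip bit 13 of r = 000100001001111 to get c = 000100001001011.
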